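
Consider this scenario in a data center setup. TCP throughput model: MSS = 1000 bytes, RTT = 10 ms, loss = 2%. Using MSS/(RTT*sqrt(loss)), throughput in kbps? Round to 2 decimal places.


Given: MSS = 1000 bytes, RTT = 10 ms, loss = 2%
RTT in seconds = 10 / 1000 = 0.01
Loss rate = 2% = 0.02
sqrt(loss) = sqrt(0.02) = 0.141421356237
Throughput (bytes/s) = 1000 / (0.01 * 0.141421356237) = 707106.7812
Throughput (kbps) = 707106.7812 * 8 / 1000 = 5656.854249 -> 5656.85 kbps (2 dp)

5656.85


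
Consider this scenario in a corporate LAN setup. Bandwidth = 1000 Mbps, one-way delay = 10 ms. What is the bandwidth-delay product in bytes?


Given: bandwidth = 1000 Mbps, delay = 10 ms
BDP in bits = 1000 * 10^6 * 10 / 1000
BDP in bits = 10000000
BDP in bytes = 10000000 / 8 = 1250000

1250000


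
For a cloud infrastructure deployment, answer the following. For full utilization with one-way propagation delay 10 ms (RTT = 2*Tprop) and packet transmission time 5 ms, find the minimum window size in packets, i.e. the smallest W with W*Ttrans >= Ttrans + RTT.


Given: Ttrans = 5 ms, RTT = 20 ms (= 2 * Tprop, Tprop = 10 ms)
Time until first ACK returns = Ttrans + RTT = 5 + 20 = 25 ms
Need W * Ttrans >= Ttrans + RTT  ->  W >= (Ttrans + RTT) / Ttrans
(Ttrans + RTT) / Ttrans = 25 / 5 = 5
W_min = ceil(5) = 5

5


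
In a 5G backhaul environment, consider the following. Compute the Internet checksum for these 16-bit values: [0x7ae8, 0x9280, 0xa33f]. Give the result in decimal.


Given words: [0x7ae8, 0x9280, 0xa33f]
Step 1: Sum all words
Raw sum = 31464 + 37504 + 41791 = 110759
Step 2: Fold carry: (45223 + 1) = 45224
One's complement = ~45224 & 0xFFFF = 20311

20311


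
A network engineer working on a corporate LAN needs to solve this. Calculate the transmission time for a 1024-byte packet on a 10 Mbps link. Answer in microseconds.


Given: packet = 1024 bytes, bandwidth = 10 Mbps
Packet in bits = 1024 * 8 = 8192 bits
Bandwidth = 10 * 10^6 = 10000000 bps
Time = 8192 / 10000000 seconds
Time in us = 8192 * 10^6 / 10000000 = 819.2

819.2


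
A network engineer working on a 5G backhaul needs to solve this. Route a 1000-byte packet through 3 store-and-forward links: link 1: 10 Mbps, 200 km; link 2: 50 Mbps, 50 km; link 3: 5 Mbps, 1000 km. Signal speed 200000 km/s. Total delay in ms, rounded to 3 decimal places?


Packet = 1000 bytes = 8000 bits. Store-and-forward: sum (t_trans + t_prop) per link.
Link 1: t_trans = 8000/(10*10^6) s = 0.8000 ms; t_prop = 200/200000 s = 1.0000 ms; subtotal = 1.8000 ms
Link 2: t_trans = 8000/(50*10^6) s = 0.1600 ms; t_prop = 50/200000 s = 0.2500 ms; subtotal = 0.4100 ms
Link 3: t_trans = 8000/(5*10^6) s = 1.6000 ms; t_prop = 1000/200000 s = 5.0000 ms; subtotal = 6.6000 ms
End-to-end = 1.8000 + 0.4100 + 6.6000 = 8.8100 ms -> 8.810 ms (3 dp)

8.810


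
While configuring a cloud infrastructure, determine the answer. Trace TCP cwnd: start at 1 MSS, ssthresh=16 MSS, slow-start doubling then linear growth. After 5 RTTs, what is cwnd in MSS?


RTT 0: cwnd = 1 MSS (initial)
RTT 1: cwnd = 2 MSS (slow start, doubled)
RTT 2: cwnd = 4 MSS (slow start, doubled)
RTT 3: cwnd = 8 MSS (slow start, doubled)
RTT 4: cwnd = 16 MSS (slow start, doubled)
RTT 5: cwnd = 17 MSS (congestion avoidance, +1)

17


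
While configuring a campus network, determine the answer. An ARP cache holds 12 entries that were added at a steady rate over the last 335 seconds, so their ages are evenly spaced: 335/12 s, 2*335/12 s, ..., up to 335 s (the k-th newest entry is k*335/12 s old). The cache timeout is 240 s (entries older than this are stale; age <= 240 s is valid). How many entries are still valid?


Ages are k * 335/12 s for k = 1..12 (spacing = 27.9167 s).
Entry k is valid iff k * 335/12 <= 240 iff k <= 12 * 240 / 335 = 8.5970
n_valid = floor(8.5970) = 8
(n_stale = 12 - 8 = 4)

8


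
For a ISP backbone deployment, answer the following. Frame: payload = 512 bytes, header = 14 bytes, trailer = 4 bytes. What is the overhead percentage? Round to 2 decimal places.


Given: payload = 512 B, header = 14 B, trailer = 4 B
Overhead bytes = header + trailer = 14 + 4 = 18
Total frame = payload + overhead = 512 + 18 = 530
Overhead % = 18 / 530 * 100 = 3.3962% -> 3.40% (2 dp)

3.40


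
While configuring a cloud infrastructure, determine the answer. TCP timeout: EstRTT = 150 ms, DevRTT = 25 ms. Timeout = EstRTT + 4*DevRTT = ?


Given: EstRTT = 150 ms, DevRTT = 25 ms
Timeout = EstRTT + 4 * DevRTT
4 * DevRTT = 4 * 25 = 100
Timeout = 150 + 100 = 250 ms

250


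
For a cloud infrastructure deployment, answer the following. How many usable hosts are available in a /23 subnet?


Given: subnet mask /23
Host bits = 32 - 23 = 9
Total addresses = 2^9 = 512
Usable hosts = 512 - 2 (network + broadcast) = 510

510


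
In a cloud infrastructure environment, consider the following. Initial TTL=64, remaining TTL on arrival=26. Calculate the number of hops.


Given: initial TTL = 64, received TTL = 26
Hops = initial TTL - received TTL
Hops = 64 - 26 = 38

38


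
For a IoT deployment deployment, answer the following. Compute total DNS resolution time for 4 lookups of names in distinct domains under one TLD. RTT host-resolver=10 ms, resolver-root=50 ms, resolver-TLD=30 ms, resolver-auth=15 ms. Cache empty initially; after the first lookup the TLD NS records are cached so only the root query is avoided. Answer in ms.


Lookup 1 (cold cache): local + root + TLD + auth = 10 + 50 + 30 + 15 = 105 ms
Lookups 2..4 (TLD NS cached -> skip root; new domain -> still ask TLD and auth): local + TLD + auth = 10 + 30 + 15 = 55 ms each
Remaining 3 lookups: 3 * 55 = 165 ms
Total = 105 + 165 = 270 ms

270


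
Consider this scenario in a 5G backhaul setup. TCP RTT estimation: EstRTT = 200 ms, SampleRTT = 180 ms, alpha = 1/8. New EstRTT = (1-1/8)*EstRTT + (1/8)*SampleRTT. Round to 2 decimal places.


Given: EstRTT = 200 ms, SampleRTT = 180 ms, alpha = 1/8
New EstRTT = (1 - alpha) * EstRTT + alpha * SampleRTT
(7/8) * 200 = 175
(1/8) * 180 = 22.5
New EstRTT = 175 + 22.5 = 197.5 ms -> 197.50 ms (2 dp)

197.50


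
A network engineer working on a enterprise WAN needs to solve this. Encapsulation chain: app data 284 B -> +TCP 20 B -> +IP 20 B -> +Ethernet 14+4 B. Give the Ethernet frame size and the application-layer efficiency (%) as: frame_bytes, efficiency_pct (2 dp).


TCP segment = 284 + 20 = 304 B
IP packet = 304 + 20 = 324 B
Ethernet frame = 324 + 14 + 4 = 342 B
Efficiency = app / frame = 284 / 342 = 0.830409 = 83.0409% -> 83.04% (2 dp)

342, 83.04


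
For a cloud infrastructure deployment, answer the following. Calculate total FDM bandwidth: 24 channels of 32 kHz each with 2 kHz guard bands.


Given: 24 channels, 32 kHz each, guard = 2 kHz
Channel bandwidth = 24 * 32 = 768 kHz
Guard bands = 23 gaps * 2 kHz = 46 kHz
Total = 768 + 46 = 814 kHz

814


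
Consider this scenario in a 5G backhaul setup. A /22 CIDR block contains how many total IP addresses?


Given: CIDR prefix /22
Host bits = 32 - 22 = 10
Total addresses = 2^10 = 1024

1024


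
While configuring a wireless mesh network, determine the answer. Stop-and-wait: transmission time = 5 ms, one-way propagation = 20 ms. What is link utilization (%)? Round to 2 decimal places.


Given: Ttrans = 5 ms, Tprop = 20 ms
RTT = 2 * Tprop = 2 * 20 = 40 ms
U = Ttrans / (Ttrans + RTT)
U = 5 / (5 + 40)
U = 5 / 45 = 0.111111
U% = 11.11%

11.11


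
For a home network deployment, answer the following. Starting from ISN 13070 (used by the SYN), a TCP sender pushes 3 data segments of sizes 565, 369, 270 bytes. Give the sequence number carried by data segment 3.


The SYN occupies sequence number ISN = 13070, so the first data byte is ISN + 1 = 13071.
SEQ of data segment i = (ISN + 1) + sum of payload sizes of segments 1..i-1.
Segment 1: SEQ = 13071, payload = 565 bytes
Segment 2: SEQ = 13636, payload = 369 bytes
Segment 3: SEQ = 14005, payload = 270 bytes
SEQ of segment 3 = 13071 + 565 + 369 = 14005

14005


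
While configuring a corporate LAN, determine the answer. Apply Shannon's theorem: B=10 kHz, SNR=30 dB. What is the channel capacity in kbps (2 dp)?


Given: B = 10 kHz, SNR = 30 dB
SNR linear = 10^(30/10) = 1000
1 + SNR = 1001
log2(1001) = 9.9672262588
C = 10 * 1000 * 9.9672262588 = 99672.2626 bps
C = 99.672263 kbps -> 99.67 kbps (2 dp)

99.67


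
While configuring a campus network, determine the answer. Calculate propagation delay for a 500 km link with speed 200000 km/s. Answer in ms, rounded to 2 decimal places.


Given: distance = 500 km, speed = 200000 km/s
Delay = distance / speed = 500 / 200000 seconds
Delay in ms = 500 * 1000 / 200000
Delay = 2.5000 ms
Rounded to 2 dp = 2.50 ms

2.50


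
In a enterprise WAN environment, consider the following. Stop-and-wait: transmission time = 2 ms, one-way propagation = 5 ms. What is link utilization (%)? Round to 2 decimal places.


Given: Ttrans = 2 ms, Tprop = 5 ms
RTT = 2 * Tprop = 2 * 5 = 10 ms
U = Ttrans / (Ttrans + RTT)
U = 2 / (2 + 10)
U = 2 / 12 = 0.166667
U% = 16.67%

16.67


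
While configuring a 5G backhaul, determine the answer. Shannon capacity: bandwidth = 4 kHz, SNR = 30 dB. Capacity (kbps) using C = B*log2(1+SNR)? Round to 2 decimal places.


Given: B = 4 kHz, SNR = 30 dB
SNR linear = 10^(30/10) = 1000
1 + SNR = 1001
log2(1001) = 9.9672262588
C = 4 * 1000 * 9.9672262588 = 39868.9050 bps
C = 39.868905 kbps -> 39.87 kbps (2 dp)

39.87


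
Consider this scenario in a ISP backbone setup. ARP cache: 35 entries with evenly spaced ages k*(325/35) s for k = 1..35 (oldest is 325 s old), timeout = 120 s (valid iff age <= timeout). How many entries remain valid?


Ages are k * 325/35 s for k = 1..35 (spacing = 9.2857 s).
Entry k is valid iff k * 325/35 <= 120 iff k <= 35 * 120 / 325 = 12.9231
n_valid = floor(12.9231) = 12
(n_stale = 35 - 12 = 23)

12


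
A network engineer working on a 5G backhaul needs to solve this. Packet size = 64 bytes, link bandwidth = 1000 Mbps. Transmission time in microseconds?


Given: packet = 64 bytes, bandwidth = 1000 Mbps
Packet in bits = 64 * 8 = 512 bits
Bandwidth = 1000 * 10^6 = 1000000000 bps
Time = 512 / 1000000000 seconds
Time in us = 512 * 10^6 / 1000000000 = 0.512

0.512


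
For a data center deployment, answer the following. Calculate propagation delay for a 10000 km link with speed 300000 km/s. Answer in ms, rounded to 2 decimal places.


Given: distance = 10000 km, speed = 300000 km/s
Delay = distance / speed = 10000 / 300000 seconds
Delay in ms = 10000 * 1000 / 300000
Delay = 33.3333 ms
Rounded to 2 dp = 33.33 ms

33.33


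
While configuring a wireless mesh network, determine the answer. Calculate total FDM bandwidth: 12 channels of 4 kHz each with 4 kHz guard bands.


Given: 12 channels, 4 kHz each, guard = 4 kHz
Channel bandwidth = 12 * 4 = 48 kHz
Guard bands = 11 gaps * 4 kHz = 44 kHz
Total = 48 + 44 = 92 kHz

92


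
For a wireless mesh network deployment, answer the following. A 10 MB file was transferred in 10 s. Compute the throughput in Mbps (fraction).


Given: file = 10 MB, time = 10 s
File in Mb = 10 * 8 = 80 Mb
Throughput = 80 / 10 Mbps
Throughput = 8 Mbps

8


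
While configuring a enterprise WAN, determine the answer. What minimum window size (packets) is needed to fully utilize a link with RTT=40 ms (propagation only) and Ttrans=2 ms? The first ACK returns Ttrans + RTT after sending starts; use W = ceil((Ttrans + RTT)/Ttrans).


Given: Ttrans = 2 ms, RTT = 40 ms (= 2 * Tprop, Tprop = 20 ms)
Time until first ACK returns = Ttrans + RTT = 2 + 40 = 42 ms
Need W * Ttrans >= Ttrans + RTT  ->  W >= (Ttrans + RTT) / Ttrans
(Ttrans + RTT) / Ttrans = 42 / 2 = 21
W_min = ceil(21) = 21

21


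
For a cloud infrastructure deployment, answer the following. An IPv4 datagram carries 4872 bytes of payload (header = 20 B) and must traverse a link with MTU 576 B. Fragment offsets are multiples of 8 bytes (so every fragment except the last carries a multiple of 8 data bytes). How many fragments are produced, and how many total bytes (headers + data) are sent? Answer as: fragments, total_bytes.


Max data per non-final fragment = floor((MTU - header)/8)*8 = floor((576 - 20)/8)*8 = floor(556/8)*8 = 552 B
Final fragment needs no 8-byte alignment: it can carry up to MTU - header = 556 B
Non-final fragments needed = ceil((payload - 556) / 552) = ceil(4316/552) = ceil(7.8188) = 8
Number of fragments = 8 + 1 = 9
Fragment sizes (data): 8 * 552 B + 456 B (last, 456 <= 556 OK)
Total bytes sent = payload + n_frags * header = 4872 + 9*20 = 4872 + 180 = 5052 B

9, 5052


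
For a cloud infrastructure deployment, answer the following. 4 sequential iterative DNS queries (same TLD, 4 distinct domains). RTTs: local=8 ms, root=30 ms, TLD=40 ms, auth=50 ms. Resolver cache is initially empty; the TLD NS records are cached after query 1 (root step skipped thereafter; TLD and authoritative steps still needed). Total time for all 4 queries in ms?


Lookup 1 (cold cache): local + root + TLD + auth = 8 + 30 + 40 + 50 = 128 ms
Lookups 2..4 (TLD NS cached -> skip root; new domain -> still ask TLD and auth): local + TLD + auth = 8 + 40 + 50 = 98 ms each
Remaining 3 lookups: 3 * 98 = 294 ms
Total = 128 + 294 = 422 ms

422


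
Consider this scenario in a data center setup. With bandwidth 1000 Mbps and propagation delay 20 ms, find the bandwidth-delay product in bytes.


Given: bandwidth = 1000 Mbps, delay = 20 ms
BDP in bits = 1000 * 10^6 * 20 / 1000
BDP in bits = 20000000
BDP in bytes = 20000000 / 8 = 2500000

2500000


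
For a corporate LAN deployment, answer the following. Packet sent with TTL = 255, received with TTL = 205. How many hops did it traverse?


Given: initial TTL = 255, received TTL = 205
Hops = initial TTL - received TTL
Hops = 255 - 205 = 50

50


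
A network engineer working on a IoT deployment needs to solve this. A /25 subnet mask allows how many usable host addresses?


Given: subnet mask /25
Host bits = 32 - 25 = 7
Total addresses = 2^7 = 128
Usable hosts = 128 - 2 (network + broadcast) = 126

126


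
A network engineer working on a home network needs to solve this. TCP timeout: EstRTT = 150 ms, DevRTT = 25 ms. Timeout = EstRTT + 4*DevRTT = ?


Given: EstRTT = 150 ms, DevRTT = 25 ms
Timeout = EstRTT + 4 * DevRTT
4 * DevRTT = 4 * 25 = 100
Timeout = 150 + 100 = 250 ms

250


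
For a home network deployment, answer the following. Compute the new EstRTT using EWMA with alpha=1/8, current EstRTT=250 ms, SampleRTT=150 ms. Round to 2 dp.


Given: EstRTT = 250 ms, SampleRTT = 150 ms, alpha = 1/8
New EstRTT = (1 - alpha) * EstRTT + alpha * SampleRTT
(7/8) * 250 = 218.75
(1/8) * 150 = 18.75
New EstRTT = 218.75 + 18.75 = 237.5 ms -> 237.50 ms (2 dp)

237.50


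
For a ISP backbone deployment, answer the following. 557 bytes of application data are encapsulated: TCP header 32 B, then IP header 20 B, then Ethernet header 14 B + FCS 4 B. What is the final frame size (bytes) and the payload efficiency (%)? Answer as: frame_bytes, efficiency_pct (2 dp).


TCP segment = 557 + 32 = 589 B
IP packet = 589 + 20 = 609 B
Ethernet frame = 609 + 14 + 4 = 627 B
Efficiency = app / frame = 557 / 627 = 0.888357 = 88.8357% -> 88.84% (2 dp)

627, 88.84


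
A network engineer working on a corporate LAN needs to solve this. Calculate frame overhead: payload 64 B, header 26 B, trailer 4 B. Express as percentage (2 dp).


Given: payload = 64 B, header = 26 B, trailer = 4 B
Overhead bytes = header + trailer = 26 + 4 = 30
Total frame = payload + overhead = 64 + 30 = 94
Overhead % = 30 / 94 * 100 = 31.9149% -> 31.91% (2 dp)

31.91


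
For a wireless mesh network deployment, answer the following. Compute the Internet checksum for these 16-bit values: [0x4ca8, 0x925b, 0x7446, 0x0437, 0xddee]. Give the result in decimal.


Given words: [0x4ca8, 0x925b, 0x7446, 0x0437, 0xddee]
Step 1: Sum all words
Raw sum = 19624 + 37467 + 29766 + 1079 + 56814 = 144750
Step 2: Fold carry: (13678 + 2) = 13680
One's complement = ~13680 & 0xFFFF = 51855

51855


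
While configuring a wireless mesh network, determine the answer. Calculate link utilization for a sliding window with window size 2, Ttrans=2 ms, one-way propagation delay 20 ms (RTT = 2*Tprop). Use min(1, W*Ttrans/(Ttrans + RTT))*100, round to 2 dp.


Given: W = 2, Ttrans = 2 ms, RTT = 40 ms (= 2 * Tprop, Tprop = 20 ms)
Cycle time = Ttrans + RTT = 2 + 40 = 42 ms (first packet sent until its ACK returns)
W * Ttrans = 2 * 2 = 4 ms of sending per cycle
W * Ttrans / (Ttrans + RTT) = 4 / 42 = 0.095238
U = min(1, 0.095238) = 0.095238
U% = 9.52%

9.52


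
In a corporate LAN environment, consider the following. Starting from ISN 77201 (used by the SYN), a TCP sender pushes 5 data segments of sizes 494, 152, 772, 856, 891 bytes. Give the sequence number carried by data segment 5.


The SYN occupies sequence number ISN = 77201, so the first data byte is ISN + 1 = 77202.
SEQ of data segment i = (ISN + 1) + sum of payload sizes of segments 1..i-1.
Segment 1: SEQ = 77202, payload = 494 bytes
Segment 2: SEQ = 77696, payload = 152 bytes
Segment 3: SEQ = 77848, payload = 772 bytes
Segment 4: SEQ = 78620, payload = 856 bytes
Segment 5: SEQ = 79476, payload = 891 bytes
SEQ of segment 5 = 77202 + 494 + 152 + 772 + 856 = 79476

79476


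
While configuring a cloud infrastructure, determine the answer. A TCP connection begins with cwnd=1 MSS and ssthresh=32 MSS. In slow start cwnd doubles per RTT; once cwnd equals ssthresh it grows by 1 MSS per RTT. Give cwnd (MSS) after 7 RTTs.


RTT 0: cwnd = 1 MSS (initial)
RTT 1: cwnd = 2 MSS (slow start, doubled)
RTT 2: cwnd = 4 MSS (slow start, doubled)
RTT 3: cwnd = 8 MSS (slow start, doubled)
RTT 4: cwnd = 16 MSS (slow start, doubled)
RTT 5: cwnd = 32 MSS (slow start, doubled)
RTT 6: cwnd = 33 MSS (congestion avoidance, +1)
RTT 7: cwnd = 34 MSS (congestion avoidance, +1)

34


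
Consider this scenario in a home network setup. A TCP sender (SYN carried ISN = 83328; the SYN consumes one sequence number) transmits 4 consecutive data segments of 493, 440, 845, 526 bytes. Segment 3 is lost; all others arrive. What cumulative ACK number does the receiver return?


SYN uses sequence number 83328; first data byte = ISN + 1 = 83329.
Segment 1: SEQ = 83329, len = 493 B, covers [83329, 83821]
Segment 2: SEQ = 83822, len = 440 B, covers [83822, 84261]
Segment 3: SEQ = 84262, len = 845 B, covers [84262, 85106] [LOST]
Segment 4: SEQ = 85107, len = 526 B, covers [85107, 85632]
In-order data received: bytes [83329, 84261] (segments 1..2).
Segment 3 missing -> gap begins at byte 84262; later segments buffered out of order.
Cumulative ACK = next expected in-order byte = 83329 + 493 + 440 = 84262

84262


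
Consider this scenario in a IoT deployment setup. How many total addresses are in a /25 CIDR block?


Given: CIDR prefix /25
Host bits = 32 - 25 = 7
Total addresses = 2^7 = 128

128


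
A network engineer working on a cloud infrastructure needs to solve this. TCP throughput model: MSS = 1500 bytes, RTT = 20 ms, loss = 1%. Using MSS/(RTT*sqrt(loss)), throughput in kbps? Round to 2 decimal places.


Given: MSS = 1500 bytes, RTT = 20 ms, loss = 1%
RTT in seconds = 20 / 1000 = 0.02
Loss rate = 1% = 0.01
sqrt(loss) = sqrt(0.01) = 0.1
Throughput (bytes/s) = 1500 / (0.02 * 0.1) = 750000.0000
Throughput (kbps) = 750000.0000 * 8 / 1000 = 6000.000000 -> 6000.00 kbps (2 dp)

6000.00


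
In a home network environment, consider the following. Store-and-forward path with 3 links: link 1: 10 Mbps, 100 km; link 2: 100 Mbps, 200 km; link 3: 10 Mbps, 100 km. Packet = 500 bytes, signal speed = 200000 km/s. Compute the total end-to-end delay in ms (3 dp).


Packet = 500 bytes = 4000 bits. Store-and-forward: sum (t_trans + t_prop) per link.
Link 1: t_trans = 4000/(10*10^6) s = 0.4000 ms; t_prop = 100/200000 s = 0.5000 ms; subtotal = 0.9000 ms
Link 2: t_trans = 4000/(100*10^6) s = 0.0400 ms; t_prop = 200/200000 s = 1.0000 ms; subtotal = 1.0400 ms
Link 3: t_trans = 4000/(10*10^6) s = 0.4000 ms; t_prop = 100/200000 s = 0.5000 ms; subtotal = 0.9000 ms
End-to-end = 0.9000 + 1.0400 + 0.9000 = 2.8400 ms -> 2.840 ms (3 dp)

2.840


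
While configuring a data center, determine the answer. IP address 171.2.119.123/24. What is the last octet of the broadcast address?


Given: IP = 171.2.119.123, prefix = /24
Host bits = 32 - 24 = 8
Network last octet = 123 AND mask = 0
Host part size = 2^8 - 1 = 255
Broadcast last octet = 0 OR 255 = 255

255


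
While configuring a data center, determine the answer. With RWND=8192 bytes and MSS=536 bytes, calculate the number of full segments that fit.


Given: RWND = 8192 bytes, MSS = 536 bytes
Full segments = floor(RWND / MSS)
Full segments = floor(8192 / 536)
Full segments = floor(15.2836) = 15

15


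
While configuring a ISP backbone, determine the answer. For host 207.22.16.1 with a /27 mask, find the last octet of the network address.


Given: IP = 207.22.16.1, prefix = /27
Subnet mask = 255.255.255.224
Last octet of IP: 1
Last octet of mask: 224
Network last octet = 1 AND 224 = 0

0


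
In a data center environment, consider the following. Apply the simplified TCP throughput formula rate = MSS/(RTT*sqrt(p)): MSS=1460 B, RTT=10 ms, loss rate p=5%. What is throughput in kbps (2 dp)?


Given: MSS = 1460 bytes, RTT = 10 ms, loss = 5%
RTT in seconds = 10 / 1000 = 0.01
Loss rate = 5% = 0.05
sqrt(loss) = sqrt(0.05) = 0.223606797750
Throughput (bytes/s) = 1460 / (0.01 * 0.223606797750) = 652931.8494
Throughput (kbps) = 652931.8494 * 8 / 1000 = 5223.454795 -> 5223.45 kbps (2 dp)

5223.45


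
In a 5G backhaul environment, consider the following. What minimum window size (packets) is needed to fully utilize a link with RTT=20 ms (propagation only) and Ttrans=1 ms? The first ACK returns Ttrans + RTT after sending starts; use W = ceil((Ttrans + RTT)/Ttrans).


Given: Ttrans = 1 ms, RTT = 20 ms (= 2 * Tprop, Tprop = 10 ms)
Time until first ACK returns = Ttrans + RTT = 1 + 20 = 21 ms
Need W * Ttrans >= Ttrans + RTT  ->  W >= (Ttrans + RTT) / Ttrans
(Ttrans + RTT) / Ttrans = 21 / 1 = 21
W_min = ceil(21) = 21

21


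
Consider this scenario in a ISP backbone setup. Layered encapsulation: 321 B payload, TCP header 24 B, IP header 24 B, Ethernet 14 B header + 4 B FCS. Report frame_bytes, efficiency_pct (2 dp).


TCP segment = 321 + 24 = 345 B
IP packet = 345 + 24 = 369 B
Ethernet frame = 369 + 14 + 4 = 387 B
Efficiency = app / frame = 321 / 387 = 0.829457 = 82.9457% -> 82.95% (2 dp)

387, 82.95


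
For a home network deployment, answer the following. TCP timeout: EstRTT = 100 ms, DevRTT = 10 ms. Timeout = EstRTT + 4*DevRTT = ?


Given: EstRTT = 100 ms, DevRTT = 10 ms
Timeout = EstRTT + 4 * DevRTT
4 * DevRTT = 4 * 10 = 40
Timeout = 100 + 40 = 140 ms

140


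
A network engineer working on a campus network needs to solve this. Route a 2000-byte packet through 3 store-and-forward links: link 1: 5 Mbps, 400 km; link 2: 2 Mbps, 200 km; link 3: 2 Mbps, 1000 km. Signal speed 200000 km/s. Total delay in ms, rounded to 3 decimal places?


Packet = 2000 bytes = 16000 bits. Store-and-forward: sum (t_trans + t_prop) per link.
Link 1: t_trans = 16000/(5*10^6) s = 3.2000 ms; t_prop = 400/200000 s = 2.0000 ms; subtotal = 5.2000 ms
Link 2: t_trans = 16000/(2*10^6) s = 8.0000 ms; t_prop = 200/200000 s = 1.0000 ms; subtotal = 9.0000 ms
Link 3: t_trans = 16000/(2*10^6) s = 8.0000 ms; t_prop = 1000/200000 s = 5.0000 ms; subtotal = 13.0000 ms
End-to-end = 5.2000 + 9.0000 + 13.0000 = 27.2000 ms -> 27.200 ms (3 dp)

27.200


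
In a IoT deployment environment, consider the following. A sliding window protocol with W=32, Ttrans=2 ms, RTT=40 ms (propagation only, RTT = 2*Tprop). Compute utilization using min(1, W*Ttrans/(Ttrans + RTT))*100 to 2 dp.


Given: W = 32, Ttrans = 2 ms, RTT = 40 ms (= 2 * Tprop, Tprop = 20 ms)
Cycle time = Ttrans + RTT = 2 + 40 = 42 ms (first packet sent until its ACK returns)
W * Ttrans = 32 * 2 = 64 ms of sending per cycle
W * Ttrans / (Ttrans + RTT) = 64 / 42 = 1.523810
U = min(1, 1.523810) = 1.000000
U% = 100.00%

100.00


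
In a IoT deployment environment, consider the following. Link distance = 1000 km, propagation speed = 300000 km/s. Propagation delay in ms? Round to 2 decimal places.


Given: distance = 1000 km, speed = 300000 km/s
Delay = distance / speed = 1000 / 300000 seconds
Delay in ms = 1000 * 1000 / 300000
Delay = 3.3333 ms
Rounded to 2 dp = 3.33 ms

3.33


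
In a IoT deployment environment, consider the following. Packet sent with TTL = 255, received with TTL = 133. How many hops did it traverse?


Given: initial TTL = 255, received TTL = 133
Hops = initial TTL - received TTL
Hops = 255 - 133 = 122

122


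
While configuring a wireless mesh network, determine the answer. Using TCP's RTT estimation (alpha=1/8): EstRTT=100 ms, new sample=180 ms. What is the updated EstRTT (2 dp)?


Given: EstRTT = 100 ms, SampleRTT = 180 ms, alpha = 1/8
New EstRTT = (1 - alpha) * EstRTT + alpha * SampleRTT
(7/8) * 100 = 87.5
(1/8) * 180 = 22.5
New EstRTT = 87.5 + 22.5 = 110 ms -> 110.00 ms (2 dp)

110.00


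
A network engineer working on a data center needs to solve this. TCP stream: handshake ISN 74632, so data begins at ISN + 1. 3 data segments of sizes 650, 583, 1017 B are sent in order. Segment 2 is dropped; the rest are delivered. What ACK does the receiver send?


SYN uses sequence number 74632; first data byte = ISN + 1 = 74633.
Segment 1: SEQ = 74633, len = 650 B, covers [74633, 75282]
Segment 2: SEQ = 75283, len = 583 B, covers [75283, 75865] [LOST]
Segment 3: SEQ = 75866, len = 1017 B, covers [75866, 76882]
In-order data received: bytes [74633, 75282] (segments 1..1).
Segment 2 missing -> gap begins at byte 75283; later segments buffered out of order.
Cumulative ACK = next expected in-order byte = 74633 + 650 = 75283

75283


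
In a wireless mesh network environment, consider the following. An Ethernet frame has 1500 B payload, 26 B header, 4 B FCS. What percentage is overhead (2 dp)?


Given: payload = 1500 B, header = 26 B, trailer = 4 B
Overhead bytes = header + trailer = 26 + 4 = 30
Total frame = payload + overhead = 1500 + 30 = 1530
Overhead % = 30 / 1530 * 100 = 1.9608% -> 1.96% (2 dp)

1.96


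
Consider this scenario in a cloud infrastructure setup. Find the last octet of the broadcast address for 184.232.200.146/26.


Given: IP = 184.232.200.146, prefix = /26
Host bits = 32 - 26 = 6
Network last octet = 146 AND mask = 128
Host part size = 2^6 - 1 = 63
Broadcast last octet = 128 OR 63 = 191

191


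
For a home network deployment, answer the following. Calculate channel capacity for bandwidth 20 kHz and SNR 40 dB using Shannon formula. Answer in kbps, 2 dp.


Given: B = 20 kHz, SNR = 40 dB
SNR linear = 10^(40/10) = 10000
1 + SNR = 10001
log2(10001) = 13.2878566418
C = 20 * 1000 * 13.2878566418 = 265757.1328 bps
C = 265.757133 kbps -> 265.76 kbps (2 dp)

265.76


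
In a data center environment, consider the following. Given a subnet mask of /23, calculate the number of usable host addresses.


Given: subnet mask /23
Host bits = 32 - 23 = 9
Total addresses = 2^9 = 512
Usable hosts = 512 - 2 (network + broadcast) = 510

510


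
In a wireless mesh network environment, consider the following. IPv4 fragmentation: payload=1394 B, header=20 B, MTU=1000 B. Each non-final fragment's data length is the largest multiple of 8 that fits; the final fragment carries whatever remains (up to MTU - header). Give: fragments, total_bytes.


Max data per non-final fragment = floor((MTU - header)/8)*8 = floor((1000 - 20)/8)*8 = floor(980/8)*8 = 976 B
Final fragment needs no 8-byte alignment: it can carry up to MTU - header = 980 B
Non-final fragments needed = ceil((payload - 980) / 976) = ceil(414/976) = ceil(0.4242) = 1
Number of fragments = 1 + 1 = 2
Fragment sizes (data): 1 * 976 B + 418 B (last, 418 <= 980 OK)
Total bytes sent = payload + n_frags * header = 1394 + 2*20 = 1394 + 40 = 1434 B

2, 1434


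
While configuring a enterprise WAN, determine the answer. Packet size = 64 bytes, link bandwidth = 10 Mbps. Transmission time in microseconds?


Given: packet = 64 bytes, bandwidth = 10 Mbps
Packet in bits = 64 * 8 = 512 bits
Bandwidth = 10 * 10^6 = 10000000 bps
Time = 512 / 10000000 seconds
Time in us = 512 * 10^6 / 10000000 = 51.2

51.2


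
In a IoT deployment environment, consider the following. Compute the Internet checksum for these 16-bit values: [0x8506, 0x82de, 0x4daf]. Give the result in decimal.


Given words: [0x8506, 0x82de, 0x4daf]
Step 1: Sum all words
Raw sum = 34054 + 33502 + 19887 = 87443
Step 2: Fold carry: (21907 + 1) = 21908
One's complement = ~21908 & 0xFFFF = 43627

43627


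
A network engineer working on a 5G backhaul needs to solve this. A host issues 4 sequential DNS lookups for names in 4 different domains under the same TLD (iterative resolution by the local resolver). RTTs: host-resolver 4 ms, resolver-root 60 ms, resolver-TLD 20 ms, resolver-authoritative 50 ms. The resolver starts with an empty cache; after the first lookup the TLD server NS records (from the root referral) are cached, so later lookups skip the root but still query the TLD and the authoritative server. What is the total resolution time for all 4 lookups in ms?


Lookup 1 (cold cache): local + root + TLD + auth = 4 + 60 + 20 + 50 = 134 ms
Lookups 2..4 (TLD NS cached -> skip root; new domain -> still ask TLD and auth): local + TLD + auth = 4 + 20 + 50 = 74 ms each
Remaining 3 lookups: 3 * 74 = 222 ms
Total = 134 + 222 = 356 ms

356


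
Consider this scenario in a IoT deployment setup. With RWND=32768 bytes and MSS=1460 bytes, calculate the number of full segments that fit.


Given: RWND = 32768 bytes, MSS = 1460 bytes
Full segments = floor(RWND / MSS)
Full segments = floor(32768 / 1460)
Full segments = floor(22.4438) = 22

22


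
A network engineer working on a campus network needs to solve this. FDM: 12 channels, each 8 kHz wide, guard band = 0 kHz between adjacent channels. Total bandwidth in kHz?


Given: 12 channels, 8 kHz each, guard = 0 kHz
Channel bandwidth = 12 * 8 = 96 kHz
Guard bands = 11 gaps * 0 kHz = 0 kHz
Total = 96 + 0 = 96 kHz

96


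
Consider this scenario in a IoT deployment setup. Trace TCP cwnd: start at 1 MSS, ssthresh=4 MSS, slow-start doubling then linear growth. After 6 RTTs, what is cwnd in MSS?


RTT 0: cwnd = 1 MSS (initial)
RTT 1: cwnd = 2 MSS (slow start, doubled)
RTT 2: cwnd = 4 MSS (slow start, doubled)
RTT 3: cwnd = 5 MSS (congestion avoidance, +1)
RTT 4: cwnd = 6 MSS (congestion avoidance, +1)
RTT 5: cwnd = 7 MSS (congestion avoidance, +1)
RTT 6: cwnd = 8 MSS (congestion avoidance, +1)

8


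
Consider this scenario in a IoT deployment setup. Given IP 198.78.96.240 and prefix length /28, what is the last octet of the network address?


Given: IP = 198.78.96.240, prefix = /28
Subnet mask = 255.255.255.240
Last octet of IP: 240
Last octet of mask: 240
Network last octet = 240 AND 240 = 240

240


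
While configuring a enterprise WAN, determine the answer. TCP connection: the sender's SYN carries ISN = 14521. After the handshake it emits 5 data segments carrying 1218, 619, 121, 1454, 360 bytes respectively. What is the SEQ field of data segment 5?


The SYN occupies sequence number ISN = 14521, so the first data byte is ISN + 1 = 14522.
SEQ of data segment i = (ISN + 1) + sum of payload sizes of segments 1..i-1.
Segment 1: SEQ = 14522, payload = 1218 bytes
Segment 2: SEQ = 15740, payload = 619 bytes
Segment 3: SEQ = 16359, payload = 121 bytes
Segment 4: SEQ = 16480, payload = 1454 bytes
Segment 5: SEQ = 17934, payload = 360 bytes
SEQ of segment 5 = 14522 + 1218 + 619 + 121 + 1454 = 17934

17934


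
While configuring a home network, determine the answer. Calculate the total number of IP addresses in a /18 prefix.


Given: CIDR prefix /18
Host bits = 32 - 18 = 14
Total addresses = 2^14 = 16384

16384


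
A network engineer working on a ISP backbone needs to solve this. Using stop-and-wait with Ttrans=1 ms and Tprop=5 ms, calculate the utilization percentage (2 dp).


Given: Ttrans = 1 ms, Tprop = 5 ms
RTT = 2 * Tprop = 2 * 5 = 10 ms
U = Ttrans / (Ttrans + RTT)
U = 1 / (1 + 10)
U = 1 / 11 = 0.090909
U% = 9.09%

9.09


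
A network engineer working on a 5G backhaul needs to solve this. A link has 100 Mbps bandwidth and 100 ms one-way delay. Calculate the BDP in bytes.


Given: bandwidth = 100 Mbps, delay = 100 ms
BDP in bits = 100 * 10^6 * 100 / 1000
BDP in bits = 10000000
BDP in bytes = 10000000 / 8 = 1250000

1250000


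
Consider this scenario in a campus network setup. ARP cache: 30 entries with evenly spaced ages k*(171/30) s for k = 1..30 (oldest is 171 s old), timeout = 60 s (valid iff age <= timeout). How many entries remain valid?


Ages are k * 171/30 s for k = 1..30 (spacing = 5.7000 s).
Entry k is valid iff k * 171/30 <= 60 iff k <= 30 * 60 / 171 = 10.5263
n_valid = floor(10.5263) = 10
(n_stale = 30 - 10 = 20)

10


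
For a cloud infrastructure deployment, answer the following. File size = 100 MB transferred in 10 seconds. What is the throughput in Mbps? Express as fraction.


Given: file = 100 MB, time = 10 s
File in Mb = 100 * 8 = 800 Mb
Throughput = 800 / 10 Mbps
Throughput = 80 Mbps

80


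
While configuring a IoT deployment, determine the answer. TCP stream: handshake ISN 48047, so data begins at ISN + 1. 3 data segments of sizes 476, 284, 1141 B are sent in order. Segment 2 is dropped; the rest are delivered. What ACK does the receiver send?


SYN uses sequence number 48047; first data byte = ISN + 1 = 48048.
Segment 1: SEQ = 48048, len = 476 B, covers [48048, 48523]
Segment 2: SEQ = 48524, len = 284 B, covers [48524, 48807] [LOST]
Segment 3: SEQ = 48808, len = 1141 B, covers [48808, 49948]
In-order data received: bytes [48048, 48523] (segments 1..1).
Segment 2 missing -> gap begins at byte 48524; later segments buffered out of order.
Cumulative ACK = next expected in-order byte = 48048 + 476 = 48524

48524


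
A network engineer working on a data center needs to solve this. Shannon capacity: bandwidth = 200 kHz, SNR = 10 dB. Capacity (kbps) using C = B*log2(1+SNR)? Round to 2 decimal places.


Given: B = 200 kHz, SNR = 10 dB
SNR linear = 10^(10/10) = 10
1 + SNR = 11
log2(11) = 3.4594316186
C = 200 * 1000 * 3.4594316186 = 691886.3237 bps
C = 691.886324 kbps -> 691.89 kbps (2 dp)

691.89


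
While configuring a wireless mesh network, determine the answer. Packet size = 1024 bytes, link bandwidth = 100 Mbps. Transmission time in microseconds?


Given: packet = 1024 bytes, bandwidth = 100 Mbps
Packet in bits = 1024 * 8 = 8192 bits
Bandwidth = 100 * 10^6 = 100000000 bps
Time = 8192 / 100000000 seconds
Time in us = 8192 * 10^6 / 100000000 = 81.92

81.92


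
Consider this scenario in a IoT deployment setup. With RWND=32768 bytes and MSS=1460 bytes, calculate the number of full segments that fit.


Given: RWND = 32768 bytes, MSS = 1460 bytes
Full segments = floor(RWND / MSS)
Full segments = floor(32768 / 1460)
Full segments = floor(22.4438) = 22

22


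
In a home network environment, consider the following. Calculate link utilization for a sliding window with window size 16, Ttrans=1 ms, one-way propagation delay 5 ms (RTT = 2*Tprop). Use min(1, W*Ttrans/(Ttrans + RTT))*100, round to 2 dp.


Given: W = 16, Ttrans = 1 ms, RTT = 10 ms (= 2 * Tprop, Tprop = 5 ms)
Cycle time = Ttrans + RTT = 1 + 10 = 11 ms (first packet sent until its ACK returns)
W * Ttrans = 16 * 1 = 16 ms of sending per cycle
W * Ttrans / (Ttrans + RTT) = 16 / 11 = 1.454545
U = min(1, 1.454545) = 1.000000
U% = 100.00%

100.00


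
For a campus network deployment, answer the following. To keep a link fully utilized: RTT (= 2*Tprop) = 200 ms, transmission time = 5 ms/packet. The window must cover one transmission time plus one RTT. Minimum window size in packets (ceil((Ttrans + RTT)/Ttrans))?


Given: Ttrans = 5 ms, RTT = 200 ms (= 2 * Tprop, Tprop = 100 ms)
Time until first ACK returns = Ttrans + RTT = 5 + 200 = 205 ms
Need W * Ttrans >= Ttrans + RTT  ->  W >= (Ttrans + RTT) / Ttrans
(Ttrans + RTT) / Ttrans = 205 / 5 = 41
W_min = ceil(41) = 41

41


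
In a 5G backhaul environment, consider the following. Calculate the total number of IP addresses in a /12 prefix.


Given: CIDR prefix /12
Host bits = 32 - 12 = 20
Total addresses = 2^20 = 1048576

1048576


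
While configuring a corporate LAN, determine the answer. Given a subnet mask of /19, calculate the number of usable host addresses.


Given: subnet mask /19
Host bits = 32 - 19 = 13
Total addresses = 2^13 = 8192
Usable hosts = 8192 - 2 (network + broadcast) = 8190

8190


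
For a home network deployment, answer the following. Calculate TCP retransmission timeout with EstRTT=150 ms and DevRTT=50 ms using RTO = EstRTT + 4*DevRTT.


Given: EstRTT = 150 ms, DevRTT = 50 ms
Timeout = EstRTT + 4 * DevRTT
4 * DevRTT = 4 * 50 = 200
Timeout = 150 + 200 = 350 ms

350


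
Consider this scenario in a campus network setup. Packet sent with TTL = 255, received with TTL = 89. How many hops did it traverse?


Given: initial TTL = 255, received TTL = 89
Hops = initial TTL - received TTL
Hops = 255 - 89 = 166

166


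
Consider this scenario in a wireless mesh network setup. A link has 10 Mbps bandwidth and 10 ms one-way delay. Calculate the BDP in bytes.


Given: bandwidth = 10 Mbps, delay = 10 ms
BDP in bits = 10 * 10^6 * 10 / 1000
BDP in bits = 100000
BDP in bytes = 100000 / 8 = 12500

12500


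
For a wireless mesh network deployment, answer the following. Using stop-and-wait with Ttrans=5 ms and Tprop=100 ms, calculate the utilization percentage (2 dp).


Given: Ttrans = 5 ms, Tprop = 100 ms
RTT = 2 * Tprop = 2 * 100 = 200 ms
U = Ttrans / (Ttrans + RTT)
U = 5 / (5 + 200)
U = 5 / 205 = 0.02439
U% = 2.44%

2.44


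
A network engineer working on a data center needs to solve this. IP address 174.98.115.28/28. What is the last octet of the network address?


Given: IP = 174.98.115.28, prefix = /28
Subnet mask = 255.255.255.240
Last octet of IP: 28
Last octet of mask: 240
Network last octet = 28 AND 240 = 16

16


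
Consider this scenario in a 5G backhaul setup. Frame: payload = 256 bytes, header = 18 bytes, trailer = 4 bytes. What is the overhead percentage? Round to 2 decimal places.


Given: payload = 256 B, header = 18 B, trailer = 4 B
Overhead bytes = header + trailer = 18 + 4 = 22
Total frame = payload + overhead = 256 + 22 = 278
Overhead % = 22 / 278 * 100 = 7.9137% -> 7.91% (2 dp)

7.91


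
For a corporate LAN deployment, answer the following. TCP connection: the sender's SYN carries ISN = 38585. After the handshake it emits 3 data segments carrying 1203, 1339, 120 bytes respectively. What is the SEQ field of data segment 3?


The SYN occupies sequence number ISN = 38585, so the first data byte is ISN + 1 = 38586.
SEQ of data segment i = (ISN + 1) + sum of payload sizes of segments 1..i-1.
Segment 1: SEQ = 38586, payload = 1203 bytes
Segment 2: SEQ = 39789, payload = 1339 bytes
Segment 3: SEQ = 41128, payload = 120 bytes
SEQ of segment 3 = 38586 + 1203 + 1339 = 41128

41128


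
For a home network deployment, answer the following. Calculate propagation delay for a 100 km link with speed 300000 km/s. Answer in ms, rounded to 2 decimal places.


Given: distance = 100 km, speed = 300000 km/s
Delay = distance / speed = 100 / 300000 seconds
Delay in ms = 100 * 1000 / 300000
Delay = 0.3333 ms
Rounded to 2 dp = 0.33 ms

0.33


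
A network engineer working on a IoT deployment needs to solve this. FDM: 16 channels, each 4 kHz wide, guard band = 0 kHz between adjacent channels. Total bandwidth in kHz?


Given: 16 channels, 4 kHz each, guard = 0 kHz
Channel bandwidth = 16 * 4 = 64 kHz
Guard bands = 15 gaps * 0 kHz = 0 kHz
Total = 64 + 0 = 64 kHz

64


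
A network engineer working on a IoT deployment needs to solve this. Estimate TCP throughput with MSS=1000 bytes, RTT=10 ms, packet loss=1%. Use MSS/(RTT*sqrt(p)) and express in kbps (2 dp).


Given: MSS = 1000 bytes, RTT = 10 ms, loss = 1%
RTT in seconds = 10 / 1000 = 0.01
Loss rate = 1% = 0.01
sqrt(loss) = sqrt(0.01) = 0.1
Throughput (bytes/s) = 1000 / (0.01 * 0.1) = 1000000.0000
Throughput (kbps) = 1000000.0000 * 8 / 1000 = 8000.000000 -> 8000.00 kbps (2 dp)

8000.00
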